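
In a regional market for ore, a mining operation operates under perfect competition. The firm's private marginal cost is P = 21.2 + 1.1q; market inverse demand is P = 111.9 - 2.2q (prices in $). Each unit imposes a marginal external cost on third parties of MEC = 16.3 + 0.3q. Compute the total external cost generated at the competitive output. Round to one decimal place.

Market equilibrium (private): 21.2 + 1.1q = 111.9 - 2.2q → q_m = 27.4848.
Total external cost = ∫₀^{q_m} (16.3 + 0.3q) dq = 16.3×27.4848 + ½×0.3×27.4848² = 561.3144.

$561.3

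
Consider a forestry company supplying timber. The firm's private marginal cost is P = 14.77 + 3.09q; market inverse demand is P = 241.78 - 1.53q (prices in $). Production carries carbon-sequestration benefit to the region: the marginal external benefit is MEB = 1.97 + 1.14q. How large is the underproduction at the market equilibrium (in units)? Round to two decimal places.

16.66 units

Market equilibrium (private): 14.77 + 3.09q = 241.78 - 1.53q → q_m = 49.1364.
Social marginal cost = private MC − MEB = 12.80 + 1.95q.
Set SMC = demand: 12.80 + 1.95q = 241.78 - 1.53q → q* = 65.7989.
Gap = |49.1364 − 65.7989| = 16.6625.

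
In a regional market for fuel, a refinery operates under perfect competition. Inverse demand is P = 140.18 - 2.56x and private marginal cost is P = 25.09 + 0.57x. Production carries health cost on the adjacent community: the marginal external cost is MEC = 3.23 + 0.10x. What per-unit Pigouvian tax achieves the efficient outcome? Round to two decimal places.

tax = 6.69 per unit

Social marginal cost = private MC + MEC = 28.32 + 0.67x.
Set SMC = demand: 28.32 + 0.67x = 140.18 - 2.56x → x* = 34.6316.
The Pigouvian tax equals MEC at x*: 3.23 + 0.10×34.6316 = 6.6932.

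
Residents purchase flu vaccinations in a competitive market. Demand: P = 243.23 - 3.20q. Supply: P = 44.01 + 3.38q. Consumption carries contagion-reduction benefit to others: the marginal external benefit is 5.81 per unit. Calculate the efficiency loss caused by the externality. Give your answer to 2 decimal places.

Market equilibrium (private): 44.01 + 3.38q = 243.23 - 3.20q → q_m = 30.2766.
Social marginal benefit = demand + MEB = 249.04 - 3.20q.
Set SMB = MC: 249.04 - 3.20q = 44.01 + 3.38q → q* = 31.1596.
Between q* and q_m the wedge SMB − MC runs linearly from 0 to MEB(q_m), so the loss is a triangle.
DWL = ½ × 0.8830 × 5.8100 = 2.5651.

DWL = 2.57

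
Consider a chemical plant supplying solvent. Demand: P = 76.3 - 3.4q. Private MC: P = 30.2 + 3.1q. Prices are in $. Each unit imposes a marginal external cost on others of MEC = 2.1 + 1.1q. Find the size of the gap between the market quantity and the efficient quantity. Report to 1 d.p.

1.3 units

Market equilibrium (private): 30.2 + 3.1q = 76.3 - 3.4q → q_m = 7.0923.
Social marginal cost = private MC + MEC = 32.3 + 4.2q.
Set SMC = demand: 32.3 + 4.2q = 76.3 - 3.4q → q* = 5.7895.
Gap = |7.0923 − 5.7895| = 1.3028.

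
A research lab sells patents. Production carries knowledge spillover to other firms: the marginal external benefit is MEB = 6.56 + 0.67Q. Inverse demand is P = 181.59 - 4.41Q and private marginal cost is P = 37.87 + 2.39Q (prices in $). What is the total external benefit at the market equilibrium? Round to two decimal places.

$288.29

Market equilibrium (private): 37.87 + 2.39Q = 181.59 - 4.41Q → Q_m = 21.1353.
Total external benefit = ∫₀^{Q_m} (6.56 + 0.67Q) dQ = 6.56×21.1353 + ½×0.67×21.1353² = 288.2924.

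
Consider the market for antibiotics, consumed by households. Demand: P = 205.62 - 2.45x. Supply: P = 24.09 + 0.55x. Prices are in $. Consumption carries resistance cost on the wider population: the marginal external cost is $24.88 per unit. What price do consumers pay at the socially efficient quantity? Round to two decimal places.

Social marginal benefit = demand − MEC = 180.74 - 2.45x.
Set SMB = MC: 180.74 - 2.45x = 24.09 + 0.55x → x* = 52.2167.
Consumer price on the demand curve at x*: 205.62 − 2.45×52.2167 = 77.6891.

P = $77.69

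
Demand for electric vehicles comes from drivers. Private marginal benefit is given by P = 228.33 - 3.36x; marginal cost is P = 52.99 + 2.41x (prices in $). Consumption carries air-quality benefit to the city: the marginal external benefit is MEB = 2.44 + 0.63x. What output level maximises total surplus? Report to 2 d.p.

Social marginal benefit = demand + MEB = 230.77 - 2.73x.
Set SMB = MC: 230.77 - 2.73x = 52.99 + 2.41x → x* = 34.5875.

x* = 34.59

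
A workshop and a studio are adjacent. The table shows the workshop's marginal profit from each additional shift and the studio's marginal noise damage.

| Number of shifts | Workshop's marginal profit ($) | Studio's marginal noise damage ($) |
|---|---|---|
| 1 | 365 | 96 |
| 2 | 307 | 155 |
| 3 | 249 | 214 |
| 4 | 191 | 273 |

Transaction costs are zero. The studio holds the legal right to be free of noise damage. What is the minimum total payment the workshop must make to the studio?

$465

Efficient level: marginal profit ≥ marginal noise damage through level 3, so k* = 3.
With the studio holding the right, the workshop must at least compensate total damage at k*: 96 + 155 + 214 = 465.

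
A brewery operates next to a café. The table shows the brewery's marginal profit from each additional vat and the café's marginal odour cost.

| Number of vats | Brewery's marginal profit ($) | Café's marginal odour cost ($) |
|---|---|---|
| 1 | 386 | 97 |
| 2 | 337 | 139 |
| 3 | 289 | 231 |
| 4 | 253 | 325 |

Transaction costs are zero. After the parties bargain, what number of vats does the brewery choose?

Bargaining reaches the level where marginal profit last exceeds marginal odour cost.
That holds through level 3 (289 ≥ 231) but not at 4 (253 < 325).

3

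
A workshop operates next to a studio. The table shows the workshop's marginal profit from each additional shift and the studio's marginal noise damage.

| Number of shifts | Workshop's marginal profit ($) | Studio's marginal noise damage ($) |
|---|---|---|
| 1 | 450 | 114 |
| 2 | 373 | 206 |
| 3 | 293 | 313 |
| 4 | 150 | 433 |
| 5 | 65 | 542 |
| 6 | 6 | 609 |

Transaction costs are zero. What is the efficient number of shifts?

2

Bargaining reaches the level where marginal profit last exceeds marginal noise damage.
That holds through level 2 (373 ≥ 206) but not at 3 (293 < 313).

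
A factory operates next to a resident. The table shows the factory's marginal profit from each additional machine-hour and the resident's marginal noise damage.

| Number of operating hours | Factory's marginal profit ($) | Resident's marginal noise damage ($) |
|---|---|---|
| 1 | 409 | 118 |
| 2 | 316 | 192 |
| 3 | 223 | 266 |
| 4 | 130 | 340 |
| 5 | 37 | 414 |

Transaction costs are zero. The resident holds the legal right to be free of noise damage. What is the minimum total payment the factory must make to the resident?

$310

Efficient level: marginal profit ≥ marginal noise damage through level 2, so k* = 2.
With the resident holding the right, the factory must at least compensate total damage at k*: 118 + 192 = 310.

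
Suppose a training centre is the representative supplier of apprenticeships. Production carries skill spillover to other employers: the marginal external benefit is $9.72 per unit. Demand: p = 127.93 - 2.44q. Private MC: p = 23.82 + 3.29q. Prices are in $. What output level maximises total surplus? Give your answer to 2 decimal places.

Social marginal cost = private MC − MEB = 14.10 + 3.29q.
Set SMC = demand: 14.10 + 3.29q = 127.93 - 2.44q → q* = 19.8656.

q* = 19.87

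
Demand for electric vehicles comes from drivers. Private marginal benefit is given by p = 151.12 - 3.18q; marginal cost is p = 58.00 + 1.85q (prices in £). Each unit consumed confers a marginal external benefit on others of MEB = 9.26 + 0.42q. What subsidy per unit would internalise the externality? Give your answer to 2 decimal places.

Social marginal benefit = demand + MEB = 160.38 - 2.76q.
Set SMB = MC: 160.38 - 2.76q = 58.00 + 1.85q → q* = 22.2082.
The Pigouvian subsidy equals MEB at q*: 9.26 + 0.42×22.2082 = 18.5874.

subsidy = £18.59 per unit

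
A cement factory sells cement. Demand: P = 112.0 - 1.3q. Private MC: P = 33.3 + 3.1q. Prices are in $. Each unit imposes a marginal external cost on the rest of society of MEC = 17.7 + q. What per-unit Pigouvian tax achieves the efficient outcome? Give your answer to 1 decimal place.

tax = $29.0 per unit

Social marginal cost = private MC + MEC = 51.0 + 4.1q.
Set SMC = demand: 51.0 + 4.1q = 112.0 - 1.3q → q* = 11.2963.
The Pigouvian tax equals MEC at q*: 17.7 + 1.0×11.2963 = 28.9963.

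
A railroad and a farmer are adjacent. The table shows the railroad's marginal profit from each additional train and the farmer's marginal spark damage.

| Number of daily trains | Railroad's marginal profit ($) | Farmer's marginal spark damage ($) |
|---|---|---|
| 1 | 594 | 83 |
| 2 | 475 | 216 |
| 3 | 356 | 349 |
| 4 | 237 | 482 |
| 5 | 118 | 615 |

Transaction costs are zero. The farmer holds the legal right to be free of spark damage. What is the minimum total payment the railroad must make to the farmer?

$648

Efficient level: marginal profit ≥ marginal spark damage through level 3, so k* = 3.
With the farmer holding the right, the railroad must at least compensate total damage at k*: 83 + 216 + 349 = 648.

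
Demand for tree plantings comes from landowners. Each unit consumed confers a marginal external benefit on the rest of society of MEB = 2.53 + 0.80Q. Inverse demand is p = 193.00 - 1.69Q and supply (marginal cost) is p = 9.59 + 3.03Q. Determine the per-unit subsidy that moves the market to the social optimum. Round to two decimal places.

subsidy = 40.48 per unit

Social marginal benefit = demand + MEB = 195.53 - 0.89Q.
Set SMB = MC: 195.53 - 0.89Q = 9.59 + 3.03Q → Q* = 47.4337.
The Pigouvian subsidy equals MEB at Q*: 2.53 + 0.80×47.4337 = 40.4770.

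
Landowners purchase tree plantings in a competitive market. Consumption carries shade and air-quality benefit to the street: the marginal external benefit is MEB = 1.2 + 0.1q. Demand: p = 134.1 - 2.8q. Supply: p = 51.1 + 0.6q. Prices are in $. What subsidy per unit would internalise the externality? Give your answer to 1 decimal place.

Social marginal benefit = demand + MEB = 135.3 - 2.7q.
Set SMB = MC: 135.3 - 2.7q = 51.1 + 0.6q → q* = 25.5152.
The Pigouvian subsidy equals MEB at q*: 1.2 + 0.1×25.5152 = 3.7515.

subsidy = $3.8 per unit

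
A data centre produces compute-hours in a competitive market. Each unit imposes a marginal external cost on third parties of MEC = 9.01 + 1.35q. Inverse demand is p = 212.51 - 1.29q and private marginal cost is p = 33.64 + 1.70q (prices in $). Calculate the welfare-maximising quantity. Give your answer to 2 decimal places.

q* = 39.14

Social marginal cost = private MC + MEC = 42.65 + 3.05q.
Set SMC = demand: 42.65 + 3.05q = 212.51 - 1.29q → q* = 39.1382.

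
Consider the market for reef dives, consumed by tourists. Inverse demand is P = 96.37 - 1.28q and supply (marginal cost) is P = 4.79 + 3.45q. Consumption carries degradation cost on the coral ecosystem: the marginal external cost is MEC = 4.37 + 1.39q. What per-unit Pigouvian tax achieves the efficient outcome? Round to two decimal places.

Social marginal benefit = demand − MEC = 92.00 - 2.67q.
Set SMB = MC: 92.00 - 2.67q = 4.79 + 3.45q → q* = 14.2500.
The Pigouvian tax equals MEC at q*: 4.37 + 1.39×14.2500 = 24.1775.

tax = 24.18 per unit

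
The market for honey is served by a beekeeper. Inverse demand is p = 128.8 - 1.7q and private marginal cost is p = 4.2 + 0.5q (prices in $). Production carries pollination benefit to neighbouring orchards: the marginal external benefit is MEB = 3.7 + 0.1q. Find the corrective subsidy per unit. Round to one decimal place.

Social marginal cost = private MC − MEB = 0.5 + 0.4q.
Set SMC = demand: 0.5 + 0.4q = 128.8 - 1.7q → q* = 61.0952.
The Pigouvian subsidy equals MEB at q*: 3.7 + 0.1×61.0952 = 9.8095.

subsidy = $9.8 per unit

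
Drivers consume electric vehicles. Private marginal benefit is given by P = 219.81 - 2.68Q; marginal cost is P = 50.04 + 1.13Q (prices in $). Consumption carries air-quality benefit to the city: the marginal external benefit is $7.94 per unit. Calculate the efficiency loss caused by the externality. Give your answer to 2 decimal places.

DWL = $8.27

Market equilibrium (private): 50.04 + 1.13Q = 219.81 - 2.68Q → Q_m = 44.5591.
Social marginal benefit = demand + MEB = 227.75 - 2.68Q.
Set SMB = MC: 227.75 - 2.68Q = 50.04 + 1.13Q → Q* = 46.6430.
Between Q* and Q_m the wedge SMB − MC runs linearly from 0 to MEB(Q_m), so the loss is a triangle.
DWL = ½ × 2.0839 × 7.9400 = 8.2731.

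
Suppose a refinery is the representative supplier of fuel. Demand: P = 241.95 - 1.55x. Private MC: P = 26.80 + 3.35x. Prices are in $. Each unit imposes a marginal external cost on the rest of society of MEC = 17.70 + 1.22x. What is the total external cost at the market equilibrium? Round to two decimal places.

Market equilibrium (private): 26.80 + 3.35x = 241.95 - 1.55x → x_m = 43.9082.
Total external cost = ∫₀^{x_m} (17.70 + 1.22x) dx = 17.70×43.9082 + ½×1.22×43.9082² = 1953.2125.

$1953.21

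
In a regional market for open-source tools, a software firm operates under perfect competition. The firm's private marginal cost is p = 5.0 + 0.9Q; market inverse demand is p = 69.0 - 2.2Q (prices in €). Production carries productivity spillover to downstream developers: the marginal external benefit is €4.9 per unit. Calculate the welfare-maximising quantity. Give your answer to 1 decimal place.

Social marginal cost = private MC − MEB = 0.1 + 0.9Q.
Set SMC = demand: 0.1 + 0.9Q = 69.0 - 2.2Q → Q* = 22.2258.

Q* = 22.2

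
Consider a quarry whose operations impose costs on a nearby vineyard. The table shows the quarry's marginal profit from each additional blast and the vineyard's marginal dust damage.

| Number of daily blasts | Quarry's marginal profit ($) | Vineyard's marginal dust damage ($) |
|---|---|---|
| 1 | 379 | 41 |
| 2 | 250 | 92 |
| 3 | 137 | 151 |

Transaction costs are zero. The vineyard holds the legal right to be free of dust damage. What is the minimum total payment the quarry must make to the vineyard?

$133

Efficient level: marginal profit ≥ marginal dust damage through level 2, so k* = 2.
With the vineyard holding the right, the quarry must at least compensate total damage at k*: 41 + 92 = 133.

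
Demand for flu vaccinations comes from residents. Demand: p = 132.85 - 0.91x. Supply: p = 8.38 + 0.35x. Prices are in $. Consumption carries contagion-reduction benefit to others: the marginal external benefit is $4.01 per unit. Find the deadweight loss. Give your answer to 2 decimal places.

DWL = $6.38

Market equilibrium (private): 8.38 + 0.35x = 132.85 - 0.91x → x_m = 98.7857.
Social marginal benefit = demand + MEB = 136.86 - 0.91x.
Set SMB = MC: 136.86 - 0.91x = 8.38 + 0.35x → x* = 101.9683.
The loss is the area between SMB and MC from x* to x_m; with linear curves that's a triangle of height MEB(x_m).
DWL = ½ × 3.1826 × 4.0100 = 6.3811.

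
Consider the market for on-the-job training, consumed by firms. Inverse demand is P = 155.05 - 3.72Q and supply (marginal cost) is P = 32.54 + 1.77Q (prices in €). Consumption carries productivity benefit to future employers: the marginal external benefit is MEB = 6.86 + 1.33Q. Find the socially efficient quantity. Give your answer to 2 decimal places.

Q* = 31.10

Social marginal benefit = demand + MEB = 161.91 - 2.39Q.
Set SMB = MC: 161.91 - 2.39Q = 32.54 + 1.77Q → Q* = 31.0986.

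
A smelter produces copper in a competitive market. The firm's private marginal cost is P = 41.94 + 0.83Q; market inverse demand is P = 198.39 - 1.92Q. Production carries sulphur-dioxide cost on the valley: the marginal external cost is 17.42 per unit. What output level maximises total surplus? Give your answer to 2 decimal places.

Q* = 50.56

Social marginal cost = private MC + MEC = 59.36 + 0.83Q.
Set SMC = demand: 59.36 + 0.83Q = 198.39 - 1.92Q → Q* = 50.5564.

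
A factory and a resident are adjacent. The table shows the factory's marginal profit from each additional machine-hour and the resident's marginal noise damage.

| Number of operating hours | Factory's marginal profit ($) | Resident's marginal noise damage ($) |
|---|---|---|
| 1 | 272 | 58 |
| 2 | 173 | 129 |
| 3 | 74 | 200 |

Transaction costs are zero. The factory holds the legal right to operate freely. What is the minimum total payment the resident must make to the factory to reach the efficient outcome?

$74

Left alone the factory would choose level 3 (marginal profit stays positive).
Efficient level: k* = 2 (marginal profit ≥ marginal noise damage through 2).
The resident must at least cover the factory's forgone profit from cutting 3→2: 74 = 74.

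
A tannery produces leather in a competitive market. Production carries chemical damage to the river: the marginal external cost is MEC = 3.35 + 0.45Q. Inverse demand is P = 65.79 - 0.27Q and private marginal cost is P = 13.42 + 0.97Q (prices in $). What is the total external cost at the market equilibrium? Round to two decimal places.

$542.82

Market equilibrium (private): 13.42 + 0.97Q = 65.79 - 0.27Q → Q_m = 42.2339.
Total external cost = ∫₀^{Q_m} (3.35 + 0.45Q) dQ = 3.35×42.2339 + ½×0.45×42.2339² = 542.8166.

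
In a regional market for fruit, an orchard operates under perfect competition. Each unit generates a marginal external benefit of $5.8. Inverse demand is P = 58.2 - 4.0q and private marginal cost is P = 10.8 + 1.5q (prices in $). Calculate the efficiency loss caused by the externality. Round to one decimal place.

DWL = $3.1

Market equilibrium (private): 10.8 + 1.5q = 58.2 - 4.0q → q_m = 8.6182.
Social marginal cost = private MC − MEB = 5.0 + 1.5q.
Set SMC = demand: 5.0 + 1.5q = 58.2 - 4.0q → q* = 9.6727.
Height of the DWL triangle at q_m is demand(q_m) − SMC(q_m) = MEB(q_m) = 5.8000.
DWL = ½ × 1.0545 × 5.8000 = 3.0581.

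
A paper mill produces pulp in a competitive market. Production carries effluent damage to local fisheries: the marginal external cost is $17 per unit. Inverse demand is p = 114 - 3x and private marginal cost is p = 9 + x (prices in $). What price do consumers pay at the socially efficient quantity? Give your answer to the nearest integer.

P = $48

Social marginal cost = private MC + MEC = 26 + x.
Set SMC = demand: 26 + x = 114 - 3x → x* = 22.0000.
Consumer price on the demand curve at x*: 114 − 3×22.0000 = 48.0000.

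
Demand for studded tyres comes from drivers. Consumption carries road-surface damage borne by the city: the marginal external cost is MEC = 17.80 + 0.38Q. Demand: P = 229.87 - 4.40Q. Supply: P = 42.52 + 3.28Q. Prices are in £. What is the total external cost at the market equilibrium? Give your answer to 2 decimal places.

£547.29

Market equilibrium (private): 42.52 + 3.28Q = 229.87 - 4.40Q → Q_m = 24.3945.
Total external cost = ∫₀^{Q_m} (17.80 + 0.38Q) dQ = 17.80×24.3945 + ½×0.38×24.3945² = 547.2895.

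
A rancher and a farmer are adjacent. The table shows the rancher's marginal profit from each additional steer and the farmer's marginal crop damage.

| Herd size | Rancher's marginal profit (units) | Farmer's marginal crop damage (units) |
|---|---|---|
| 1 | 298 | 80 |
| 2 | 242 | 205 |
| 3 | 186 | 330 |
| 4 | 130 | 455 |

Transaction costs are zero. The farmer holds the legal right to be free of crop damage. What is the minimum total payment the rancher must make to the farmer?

Efficient level: marginal profit ≥ marginal crop damage through level 2, so k* = 2.
With the farmer holding the right, the rancher must at least compensate total damage at k*: 80 + 205 = 285.

285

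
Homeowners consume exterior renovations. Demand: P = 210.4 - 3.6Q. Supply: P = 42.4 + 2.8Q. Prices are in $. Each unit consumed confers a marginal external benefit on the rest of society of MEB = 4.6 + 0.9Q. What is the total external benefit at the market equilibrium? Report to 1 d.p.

Market equilibrium (private): 42.4 + 2.8Q = 210.4 - 3.6Q → Q_m = 26.2500.
Total external benefit = ∫₀^{Q_m} (4.6 + 0.9Q) dQ = 4.6×26.2500 + ½×0.9×26.2500² = 430.8281.

$430.8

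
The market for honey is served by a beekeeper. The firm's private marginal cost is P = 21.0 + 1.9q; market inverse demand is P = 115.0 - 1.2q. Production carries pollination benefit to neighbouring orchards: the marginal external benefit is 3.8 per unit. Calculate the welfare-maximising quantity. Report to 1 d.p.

q* = 31.5

Social marginal cost = private MC − MEB = 17.2 + 1.9q.
Set SMC = demand: 17.2 + 1.9q = 115.0 - 1.2q → q* = 31.5484.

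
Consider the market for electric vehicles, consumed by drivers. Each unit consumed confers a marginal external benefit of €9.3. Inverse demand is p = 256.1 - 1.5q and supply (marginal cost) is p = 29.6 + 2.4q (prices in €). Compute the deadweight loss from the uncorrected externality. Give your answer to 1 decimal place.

DWL = €11.1

Market equilibrium (private): 29.6 + 2.4q = 256.1 - 1.5q → q_m = 58.0769.
Social marginal benefit = demand + MEB = 265.4 - 1.5q.
Set SMB = MC: 265.4 - 1.5q = 29.6 + 2.4q → q* = 60.4615.
The loss is the area between SMB and MC from q* to q_m; with linear curves that's a triangle of height MEB(q_m).
DWL = ½ × 2.3846 × 9.3000 = 11.0884.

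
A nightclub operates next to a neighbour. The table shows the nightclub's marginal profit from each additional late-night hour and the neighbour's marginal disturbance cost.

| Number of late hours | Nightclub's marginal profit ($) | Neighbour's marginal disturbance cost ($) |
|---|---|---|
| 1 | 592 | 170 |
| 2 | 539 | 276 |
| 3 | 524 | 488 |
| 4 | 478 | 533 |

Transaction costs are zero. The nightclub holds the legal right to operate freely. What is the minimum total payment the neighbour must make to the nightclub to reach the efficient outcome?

$478

Left alone the nightclub would choose level 4 (marginal profit stays positive).
Efficient level: k* = 3 (marginal profit ≥ marginal disturbance cost through 3).
The neighbour must at least cover the nightclub's forgone profit from cutting 4→3: 478 = 478.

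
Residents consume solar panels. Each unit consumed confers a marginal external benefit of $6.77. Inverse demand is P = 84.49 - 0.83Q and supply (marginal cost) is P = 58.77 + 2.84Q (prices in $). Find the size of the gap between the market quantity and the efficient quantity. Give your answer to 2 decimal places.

1.84 units

Market equilibrium (private): 58.77 + 2.84Q = 84.49 - 0.83Q → Q_m = 7.0082.
Social marginal benefit = demand + MEB = 91.26 - 0.83Q.
Set SMB = MC: 91.26 - 0.83Q = 58.77 + 2.84Q → Q* = 8.8529.
Gap = |7.0082 − 8.8529| = 1.8447.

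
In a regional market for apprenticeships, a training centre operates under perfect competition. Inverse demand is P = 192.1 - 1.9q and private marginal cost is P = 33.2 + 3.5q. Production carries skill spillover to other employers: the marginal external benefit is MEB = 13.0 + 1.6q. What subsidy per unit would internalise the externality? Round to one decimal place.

Social marginal cost = private MC − MEB = 20.2 + 1.9q.
Set SMC = demand: 20.2 + 1.9q = 192.1 - 1.9q → q* = 45.2368.
The Pigouvian subsidy equals MEB at q*: 13.0 + 1.6×45.2368 = 85.3789.

subsidy = 85.4 per unit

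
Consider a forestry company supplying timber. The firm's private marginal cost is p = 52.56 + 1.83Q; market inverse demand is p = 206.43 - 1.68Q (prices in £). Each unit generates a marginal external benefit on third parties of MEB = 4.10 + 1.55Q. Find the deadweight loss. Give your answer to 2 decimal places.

DWL = £1324.22

Market equilibrium (private): 52.56 + 1.83Q = 206.43 - 1.68Q → Q_m = 43.8376.
Social marginal cost = private MC − MEB = 48.46 + 0.28Q.
Set SMC = demand: 48.46 + 0.28Q = 206.43 - 1.68Q → Q* = 80.5969.
The welfare-loss triangle has base |Q_m − Q*| and height MEB(Q_m) (the vertical gap between SMC and demand is zero at Q* and MEB at Q_m).
DWL = ½ × 36.7593 × 72.0483 = 1324.2225.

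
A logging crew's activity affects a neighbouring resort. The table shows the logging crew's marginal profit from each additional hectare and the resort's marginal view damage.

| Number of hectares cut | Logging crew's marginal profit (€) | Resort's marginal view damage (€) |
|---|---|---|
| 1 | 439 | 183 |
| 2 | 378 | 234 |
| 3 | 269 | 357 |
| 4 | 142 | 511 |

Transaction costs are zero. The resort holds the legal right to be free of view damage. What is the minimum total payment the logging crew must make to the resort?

€417

Efficient level: marginal profit ≥ marginal view damage through level 2, so k* = 2.
With the resort holding the right, the logging crew must at least compensate total damage at k*: 183 + 234 = 417.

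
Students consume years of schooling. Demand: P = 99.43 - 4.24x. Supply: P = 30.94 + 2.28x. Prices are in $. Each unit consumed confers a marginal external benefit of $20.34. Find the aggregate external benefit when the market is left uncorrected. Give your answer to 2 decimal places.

Market equilibrium (private): 30.94 + 2.28x = 99.43 - 4.24x → x_m = 10.5046.
Total external benefit = MEB × x_m = 20.34 × 10.5046 = 213.6636.

$213.66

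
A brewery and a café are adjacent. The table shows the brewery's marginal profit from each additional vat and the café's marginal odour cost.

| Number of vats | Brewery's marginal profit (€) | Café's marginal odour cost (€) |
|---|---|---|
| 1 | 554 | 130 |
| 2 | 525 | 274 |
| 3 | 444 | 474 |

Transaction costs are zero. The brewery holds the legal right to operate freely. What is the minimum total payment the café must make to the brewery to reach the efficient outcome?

€444

Left alone the brewery would choose level 3 (marginal profit stays positive).
Efficient level: k* = 2 (marginal profit ≥ marginal odour cost through 2).
The café must at least cover the brewery's forgone profit from cutting 3→2: 444 = 444.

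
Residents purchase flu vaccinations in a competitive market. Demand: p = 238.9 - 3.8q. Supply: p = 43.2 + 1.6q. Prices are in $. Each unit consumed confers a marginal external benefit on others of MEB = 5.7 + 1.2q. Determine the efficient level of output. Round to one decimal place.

Social marginal benefit = demand + MEB = 244.6 - 2.6q.
Set SMB = MC: 244.6 - 2.6q = 43.2 + 1.6q → q* = 47.9524.

q* = 48.0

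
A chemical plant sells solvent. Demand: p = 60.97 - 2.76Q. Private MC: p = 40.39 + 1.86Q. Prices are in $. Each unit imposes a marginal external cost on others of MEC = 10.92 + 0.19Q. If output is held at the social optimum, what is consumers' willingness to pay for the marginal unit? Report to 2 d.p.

Social marginal cost = private MC + MEC = 51.31 + 2.05Q.
Set SMC = demand: 51.31 + 2.05Q = 60.97 - 2.76Q → Q* = 2.0083.
Consumer price on the demand curve at Q*: 60.97 − 2.76×2.0083 = 55.4271.

P = $55.43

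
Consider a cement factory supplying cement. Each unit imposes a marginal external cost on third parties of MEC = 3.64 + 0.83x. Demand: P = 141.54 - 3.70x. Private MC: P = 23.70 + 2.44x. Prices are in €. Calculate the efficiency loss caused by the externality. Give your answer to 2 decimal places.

DWL = €27.47

Market equilibrium (private): 23.70 + 2.44x = 141.54 - 3.70x → x_m = 19.1922.
Social marginal cost = private MC + MEC = 27.34 + 3.27x.
Set SMC = demand: 27.34 + 3.27x = 141.54 - 3.70x → x* = 16.3845.
Height of the DWL triangle at x_m is SMC(x_m) − demand(x_m) = MEC(x_m) = 19.5695.
DWL = ½ × 2.8077 × 19.5695 = 27.4726.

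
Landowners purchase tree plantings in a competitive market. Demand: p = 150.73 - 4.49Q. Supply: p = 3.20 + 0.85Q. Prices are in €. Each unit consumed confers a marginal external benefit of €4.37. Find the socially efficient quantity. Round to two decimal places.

Q* = 28.45

Social marginal benefit = demand + MEB = 155.10 - 4.49Q.
Set SMB = MC: 155.10 - 4.49Q = 3.20 + 0.85Q → Q* = 28.4457.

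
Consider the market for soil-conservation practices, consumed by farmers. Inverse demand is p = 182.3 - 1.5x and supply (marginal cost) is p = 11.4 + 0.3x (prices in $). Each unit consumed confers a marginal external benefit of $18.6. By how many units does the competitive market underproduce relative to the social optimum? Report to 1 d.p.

Market equilibrium (private): 11.4 + 0.3x = 182.3 - 1.5x → x_m = 94.9444.
Social marginal benefit = demand + MEB = 200.9 - 1.5x.
Set SMB = MC: 200.9 - 1.5x = 11.4 + 0.3x → x* = 105.2778.
Gap = |94.9444 − 105.2778| = 10.3334.

10.3 units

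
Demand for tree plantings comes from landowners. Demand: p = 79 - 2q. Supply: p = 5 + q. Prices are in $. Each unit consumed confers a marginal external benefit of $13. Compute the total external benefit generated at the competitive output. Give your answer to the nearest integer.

Market equilibrium (private): 5 + q = 79 - 2q → q_m = 24.6667.
Total external benefit = MEB × q_m = 13 × 24.6667 = 320.6671.

$321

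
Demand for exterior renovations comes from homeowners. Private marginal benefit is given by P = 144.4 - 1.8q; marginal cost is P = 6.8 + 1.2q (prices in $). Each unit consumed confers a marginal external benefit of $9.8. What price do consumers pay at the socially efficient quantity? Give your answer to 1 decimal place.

Social marginal benefit = demand + MEB = 154.2 - 1.8q.
Set SMB = MC: 154.2 - 1.8q = 6.8 + 1.2q → q* = 49.1333.
Consumer price on the demand curve at q*: 144.4 − 1.8×49.1333 = 55.9601.

P = $56.0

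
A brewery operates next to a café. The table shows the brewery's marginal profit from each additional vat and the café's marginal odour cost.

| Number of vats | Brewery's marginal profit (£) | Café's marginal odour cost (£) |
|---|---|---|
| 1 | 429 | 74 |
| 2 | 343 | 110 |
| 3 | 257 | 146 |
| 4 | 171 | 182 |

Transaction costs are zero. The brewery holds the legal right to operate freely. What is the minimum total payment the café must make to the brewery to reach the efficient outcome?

Left alone the brewery would choose level 4 (marginal profit stays positive).
Efficient level: k* = 3 (marginal profit ≥ marginal odour cost through 3).
The café must at least cover the brewery's forgone profit from cutting 4→3: 171 = 171.

£171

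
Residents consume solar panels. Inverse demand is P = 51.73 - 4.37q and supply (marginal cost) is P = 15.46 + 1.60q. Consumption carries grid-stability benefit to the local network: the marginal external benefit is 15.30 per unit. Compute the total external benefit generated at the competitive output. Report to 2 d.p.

92.95

Market equilibrium (private): 15.46 + 1.60q = 51.73 - 4.37q → q_m = 6.0754.
Total external benefit = MEB × q_m = 15.30 × 6.0754 = 92.9536.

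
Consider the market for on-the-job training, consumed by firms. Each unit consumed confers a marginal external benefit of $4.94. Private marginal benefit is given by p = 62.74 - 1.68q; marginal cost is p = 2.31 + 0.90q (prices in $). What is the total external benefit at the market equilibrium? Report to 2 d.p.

$115.71

Market equilibrium (private): 2.31 + 0.90q = 62.74 - 1.68q → q_m = 23.4225.
Total external benefit = MEB × q_m = 4.94 × 23.4225 = 115.7072.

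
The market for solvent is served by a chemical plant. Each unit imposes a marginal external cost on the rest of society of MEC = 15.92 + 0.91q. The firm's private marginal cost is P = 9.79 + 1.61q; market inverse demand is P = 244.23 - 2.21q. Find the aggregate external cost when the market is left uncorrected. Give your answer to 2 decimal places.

2690.79

Market equilibrium (private): 9.79 + 1.61q = 244.23 - 2.21q → q_m = 61.3717.
Total external cost = ∫₀^{q_m} (15.92 + 0.91q) dq = 15.92×61.3717 + ½×0.91×61.3717² = 2690.7884.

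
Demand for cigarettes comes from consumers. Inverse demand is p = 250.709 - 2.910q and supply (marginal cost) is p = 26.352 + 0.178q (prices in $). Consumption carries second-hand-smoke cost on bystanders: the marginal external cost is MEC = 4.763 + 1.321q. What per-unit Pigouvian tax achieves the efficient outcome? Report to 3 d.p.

tax = $70.557 per unit

Social marginal benefit = demand − MEC = 245.946 - 4.231q.
Set SMB = MC: 245.946 - 4.231q = 26.352 + 0.178q → q* = 49.8059.
The Pigouvian tax equals MEC at q*: 4.763 + 1.321×49.8059 = 70.5566.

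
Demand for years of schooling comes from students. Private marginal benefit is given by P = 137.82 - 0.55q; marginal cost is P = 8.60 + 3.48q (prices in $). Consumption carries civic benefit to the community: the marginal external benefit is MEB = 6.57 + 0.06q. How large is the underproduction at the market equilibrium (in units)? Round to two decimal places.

2.14 units

Market equilibrium (private): 8.60 + 3.48q = 137.82 - 0.55q → q_m = 32.0645.
Social marginal benefit = demand + MEB = 144.39 - 0.49q.
Set SMB = MC: 144.39 - 0.49q = 8.60 + 3.48q → q* = 34.2040.
Gap = |32.0645 − 34.2040| = 2.1395.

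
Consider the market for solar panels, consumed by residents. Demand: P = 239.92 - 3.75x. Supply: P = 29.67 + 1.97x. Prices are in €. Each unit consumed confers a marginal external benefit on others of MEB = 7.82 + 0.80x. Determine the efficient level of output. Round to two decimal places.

Social marginal benefit = demand + MEB = 247.74 - 2.95x.
Set SMB = MC: 247.74 - 2.95x = 29.67 + 1.97x → x* = 44.3232.

x* = 44.32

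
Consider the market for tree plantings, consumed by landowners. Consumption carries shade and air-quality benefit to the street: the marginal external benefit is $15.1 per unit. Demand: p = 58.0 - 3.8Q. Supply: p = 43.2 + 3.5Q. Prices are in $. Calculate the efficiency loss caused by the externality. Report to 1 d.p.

DWL = $15.6

Market equilibrium (private): 43.2 + 3.5Q = 58.0 - 3.8Q → Q_m = 2.0274.
Social marginal benefit = demand + MEB = 73.1 - 3.8Q.
Set SMB = MC: 73.1 - 3.8Q = 43.2 + 3.5Q → Q* = 4.0959.
Between Q* and Q_m the wedge SMB − MC runs linearly from 0 to MEB(Q_m), so the loss is a triangle.
DWL = ½ × 2.0685 × 15.1000 = 15.6172.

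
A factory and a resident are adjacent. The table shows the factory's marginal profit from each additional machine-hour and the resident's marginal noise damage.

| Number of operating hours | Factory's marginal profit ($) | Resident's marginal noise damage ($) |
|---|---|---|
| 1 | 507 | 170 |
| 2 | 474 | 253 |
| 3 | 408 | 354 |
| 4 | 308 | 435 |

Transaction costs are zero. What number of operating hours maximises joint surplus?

Bargaining reaches the level where marginal profit last exceeds marginal noise damage.
That holds through level 3 (408 ≥ 354) but not at 4 (308 < 435).

3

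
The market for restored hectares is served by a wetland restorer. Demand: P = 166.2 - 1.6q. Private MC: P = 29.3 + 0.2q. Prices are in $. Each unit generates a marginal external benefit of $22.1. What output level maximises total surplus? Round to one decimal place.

Social marginal cost = private MC − MEB = 7.2 + 0.2q.
Set SMC = demand: 7.2 + 0.2q = 166.2 - 1.6q → q* = 88.3333.

q* = 88.3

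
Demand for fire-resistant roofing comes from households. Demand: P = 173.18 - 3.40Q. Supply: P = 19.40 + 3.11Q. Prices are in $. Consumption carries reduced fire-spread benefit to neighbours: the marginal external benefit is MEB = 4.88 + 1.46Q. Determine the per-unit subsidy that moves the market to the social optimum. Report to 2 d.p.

Social marginal benefit = demand + MEB = 178.06 - 1.94Q.
Set SMB = MC: 178.06 - 1.94Q = 19.40 + 3.11Q → Q* = 31.4178.
The Pigouvian subsidy equals MEB at Q*: 4.88 + 1.46×31.4178 = 50.7500.

subsidy = $50.75 per unit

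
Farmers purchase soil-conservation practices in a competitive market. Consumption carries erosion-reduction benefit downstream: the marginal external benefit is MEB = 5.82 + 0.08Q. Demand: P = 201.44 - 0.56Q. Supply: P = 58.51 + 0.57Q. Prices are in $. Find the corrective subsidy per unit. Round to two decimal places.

subsidy = $17.15 per unit

Social marginal benefit = demand + MEB = 207.26 - 0.48Q.
Set SMB = MC: 207.26 - 0.48Q = 58.51 + 0.57Q → Q* = 141.6667.
The Pigouvian subsidy equals MEB at Q*: 5.82 + 0.08×141.6667 = 17.1533.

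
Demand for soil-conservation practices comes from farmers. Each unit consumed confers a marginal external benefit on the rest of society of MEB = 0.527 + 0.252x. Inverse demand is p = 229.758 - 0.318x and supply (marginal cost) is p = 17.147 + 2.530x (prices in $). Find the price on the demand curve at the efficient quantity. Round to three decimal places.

P = $203.649

Social marginal benefit = demand + MEB = 230.285 - 0.066x.
Set SMB = MC: 230.285 - 0.066x = 17.147 + 2.530x → x* = 82.1025.
Consumer price on the demand curve at x*: 229.758 − 0.318×82.1025 = 203.6494.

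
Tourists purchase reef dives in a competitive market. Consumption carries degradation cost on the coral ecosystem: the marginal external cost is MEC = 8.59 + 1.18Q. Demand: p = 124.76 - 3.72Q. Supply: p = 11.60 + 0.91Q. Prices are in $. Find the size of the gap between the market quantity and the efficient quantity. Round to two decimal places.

Market equilibrium (private): 11.60 + 0.91Q = 124.76 - 3.72Q → Q_m = 24.4406.
Social marginal benefit = demand − MEC = 116.17 - 4.90Q.
Set SMB = MC: 116.17 - 4.90Q = 11.60 + 0.91Q → Q* = 17.9983.
Gap = |24.4406 − 17.9983| = 6.4423.

6.44 units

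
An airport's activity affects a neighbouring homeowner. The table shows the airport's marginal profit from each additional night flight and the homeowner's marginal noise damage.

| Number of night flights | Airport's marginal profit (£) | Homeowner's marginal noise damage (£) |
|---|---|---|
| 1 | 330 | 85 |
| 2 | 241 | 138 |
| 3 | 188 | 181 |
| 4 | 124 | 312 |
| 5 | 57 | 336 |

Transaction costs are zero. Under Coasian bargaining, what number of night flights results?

Bargaining reaches the level where marginal profit last exceeds marginal noise damage.
That holds through level 3 (188 ≥ 181) but not at 4 (124 < 312).

3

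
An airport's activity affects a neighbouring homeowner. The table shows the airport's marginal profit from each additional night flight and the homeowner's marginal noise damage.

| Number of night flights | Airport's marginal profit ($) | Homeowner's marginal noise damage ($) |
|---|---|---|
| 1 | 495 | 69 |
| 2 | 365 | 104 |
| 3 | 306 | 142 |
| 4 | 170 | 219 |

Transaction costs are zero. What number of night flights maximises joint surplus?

3

Bargaining reaches the level where marginal profit last exceeds marginal noise damage.
That holds through level 3 (306 ≥ 142) but not at 4 (170 < 219).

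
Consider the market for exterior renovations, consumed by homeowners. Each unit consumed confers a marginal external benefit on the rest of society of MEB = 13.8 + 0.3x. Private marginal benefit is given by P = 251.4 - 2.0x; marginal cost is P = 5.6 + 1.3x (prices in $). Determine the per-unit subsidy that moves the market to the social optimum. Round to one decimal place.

Social marginal benefit = demand + MEB = 265.2 - 1.7x.
Set SMB = MC: 265.2 - 1.7x = 5.6 + 1.3x → x* = 86.5333.
The Pigouvian subsidy equals MEB at x*: 13.8 + 0.3×86.5333 = 39.7600.

subsidy = $39.8 per unit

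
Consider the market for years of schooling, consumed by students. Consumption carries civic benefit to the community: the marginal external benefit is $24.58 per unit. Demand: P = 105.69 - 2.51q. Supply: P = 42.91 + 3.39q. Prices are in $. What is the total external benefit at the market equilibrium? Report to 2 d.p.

$261.55

Market equilibrium (private): 42.91 + 3.39q = 105.69 - 2.51q → q_m = 10.6407.
Total external benefit = MEB × q_m = 24.58 × 10.6407 = 261.5484.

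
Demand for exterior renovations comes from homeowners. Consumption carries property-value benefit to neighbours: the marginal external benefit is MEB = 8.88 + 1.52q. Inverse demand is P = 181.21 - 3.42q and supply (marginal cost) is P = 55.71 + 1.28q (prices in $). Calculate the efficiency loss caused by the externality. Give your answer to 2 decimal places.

Market equilibrium (private): 55.71 + 1.28q = 181.21 - 3.42q → q_m = 26.7021.
Social marginal benefit = demand + MEB = 190.09 - 1.90q.
Set SMB = MC: 190.09 - 1.90q = 55.71 + 1.28q → q* = 42.2579.
The welfare-loss triangle has base |q_m − q*| and height MEB(q_m) (the vertical gap between SMB and MC is zero at q* and MEB at q_m).
DWL = ½ × 15.5558 × 49.4672 = 384.7509.

DWL = $384.75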